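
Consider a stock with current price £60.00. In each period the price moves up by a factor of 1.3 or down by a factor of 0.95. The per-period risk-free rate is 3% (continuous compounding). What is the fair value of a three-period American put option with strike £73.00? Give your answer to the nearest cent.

Risk-neutral probability p = (e^0.03 − 0.95)/(1.3 − 0.95) = 0.0805/0.3500 = 0.2299
Terminal stock prices: S_uuu = 131.8, S_uud = 96.33, S_udd = 70.39, S_ddd = 51.44
Terminal payoffs (K − S): max(-58.82, 0) = 0, max(-23.33, 0) = 0, max(2.605, 0) = 2.605, max(21.56, 0) = 21.56
Node uu (S = 101.4): continuation = e^(−0.03)·[0.2299·0.0000 + 0.7701·0.0000] = 0.0000; exercise value = 0.0000 ≤ continuation, so V_uu = 0.0000
Node ud (S = 74.1): continuation = e^(−0.03)·[0.2299·0.0000 + 0.7701·2.6050] = 1.9469; exercise value = 0.0000 ≤ continuation, so V_ud = 1.9469
Node dd (S = 54.15): continuation = e^(−0.03)·[0.2299·2.6050 + 0.7701·21.5575] = 16.6925; exercise value = 18.8500 > continuation, so V_dd = 18.8500 (exercise)
Node u (S = 78): continuation = e^(−0.03)·[0.2299·0.0000 + 0.7701·1.9469] = 1.4551; exercise value = 0.0000 ≤ continuation, so V_u = 1.4551
Node d (S = 57): continuation = e^(−0.03)·[0.2299·1.9469 + 0.7701·18.8500] = 14.5222; exercise value = 16.0000 > continuation, so V_d = 16.0000 (exercise)
Node 0 (S = 60): continuation = e^(−0.03)·[0.2299·1.4551 + 0.7701·16.0000] = 12.2825; exercise value = 13.0000 > continuation, so V_0 = 13.0000 (exercise)

£13.00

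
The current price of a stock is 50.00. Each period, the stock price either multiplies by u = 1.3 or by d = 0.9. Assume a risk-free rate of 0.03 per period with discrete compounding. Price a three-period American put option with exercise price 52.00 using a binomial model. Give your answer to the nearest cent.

4.94

Risk-neutral probability p = (1 + 0.03 − 0.9)/(1.3 − 0.9) = 0.1300/0.4000 = 0.3250
Terminal stock prices: S_uuu = 109.9, S_uud = 76.05, S_udd = 52.65, S_ddd = 36.45
Terminal payoffs (K − S): max(-57.85, 0) = 0, max(-24.05, 0) = 0, max(-0.65, 0) = 0, max(15.55, 0) = 15.55
Node uu (S = 84.5): continuation = 1/1.03·[0.3250·0.0000 + 0.6750·0.0000] = 0.0000; exercise value = 0.0000 ≤ continuation, so V_uu = 0.0000
Node ud (S = 58.5): continuation = 1/1.03·[0.3250·0.0000 + 0.6750·0.0000] = 0.0000; exercise value = 0.0000 ≤ continuation, so V_ud = 0.0000
Node dd (S = 40.5): continuation = 1/1.03·[0.3250·0.0000 + 0.6750·15.5500] = 10.1905; exercise value = 11.5000 > continuation, so V_dd = 11.5000 (exercise)
Node u (S = 65): continuation = 1/1.03·[0.3250·0.0000 + 0.6750·0.0000] = 0.0000; exercise value = 0.0000 ≤ continuation, so V_u = 0.0000
Node d (S = 45): continuation = 1/1.03·[0.3250·0.0000 + 0.6750·11.5000] = 7.5364; exercise value = 7.0000 ≤ continuation, so V_d = 7.5364
Node 0 (S = 50): continuation = 1/1.03·[0.3250·0.0000 + 0.6750·7.5364] = 4.9389; exercise value = 2.0000 ≤ continuation, so V_0 = 4.9389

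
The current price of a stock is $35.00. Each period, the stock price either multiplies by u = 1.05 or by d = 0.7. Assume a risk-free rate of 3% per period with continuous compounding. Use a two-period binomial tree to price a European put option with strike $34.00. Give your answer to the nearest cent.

$0.87

Risk-neutral probability p = (e^0.03 − 0.7)/(1.05 − 0.7) = 0.3305/0.3500 = 0.9442
Terminal stock prices: S_uu = 38.59, S_ud = 25.72, S_dd = 17.15
Terminal payoffs (K − S): max(-4.587, 0) = 0, max(8.275, 0) = 8.275, max(16.85, 0) = 16.85
Node u (S = 36.75): V_u = e^(−0.03)·[0.9442·0.0000 + 0.0558·8.2750] = 0.4485
Node d (S = 24.5): V_d = e^(−0.03)·[0.9442·8.2750 + 0.0558·16.8500] = 8.4951
Node 0 (S = 35): V_0 = e^(−0.03)·[0.9442·0.4485 + 0.0558·8.4951] = 0.8713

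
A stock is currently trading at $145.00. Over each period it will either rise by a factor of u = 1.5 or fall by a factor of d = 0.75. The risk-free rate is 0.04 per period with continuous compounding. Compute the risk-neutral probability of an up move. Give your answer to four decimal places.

p = 0.3877

Risk-neutral probability p = (e^0.04 − 0.75)/(1.5 − 0.75) = 0.2908/0.7500 = 0.3877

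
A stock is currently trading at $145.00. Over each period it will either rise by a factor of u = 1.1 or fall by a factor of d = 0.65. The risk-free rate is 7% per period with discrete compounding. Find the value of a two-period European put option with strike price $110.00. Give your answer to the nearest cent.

Risk-neutral probability p = (1 + 0.07 − 0.65)/(1.1 − 0.65) = 0.4200/0.4500 = 0.9333
Terminal stock prices: S_uu = 175.5, S_ud = 103.7, S_dd = 61.26
Terminal payoffs (K − S): max(-65.45, 0) = 0, max(6.325, 0) = 6.325, max(48.74, 0) = 48.74
Node u (S = 159.5): V_u = 1/1.07·[0.9333·0.0000 + 0.0667·6.3250] = 0.3941
Node d (S = 94.25): V_d = 1/1.07·[0.9333·6.3250 + 0.0667·48.7375] = 8.5537
Node 0 (S = 145): V_0 = 1/1.07·[0.9333·0.3941 + 0.0667·8.5537] = 0.8767

$0.88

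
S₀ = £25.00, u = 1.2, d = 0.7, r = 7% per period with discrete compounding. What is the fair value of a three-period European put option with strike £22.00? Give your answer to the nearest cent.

£1.09

Risk-neutral probability p = (1 + 0.07 − 0.7)/(1.2 − 0.7) = 0.3700/0.5000 = 0.7400
Terminal stock prices: S_uuu = 43.2, S_uud = 25.2, S_udd = 14.7, S_ddd = 8.575
Terminal payoffs (K − S): max(-21.2, 0) = 0, max(-3.2, 0) = 0, max(7.3, 0) = 7.3, max(13.43, 0) = 13.43
Node uu (S = 36): V_uu = 1/1.07·[0.7400·0.0000 + 0.2600·0.0000] = 0.0000
Node ud (S = 21): V_ud = 1/1.07·[0.7400·0.0000 + 0.2600·7.3000] = 1.7738
Node dd (S = 12.25): V_dd = 1/1.07·[0.7400·7.3000 + 0.2600·13.4250] = 8.3107
Node u (S = 30): V_u = 1/1.07·[0.7400·0.0000 + 0.2600·1.7738] = 0.4310
Node d (S = 17.5): V_d = 1/1.07·[0.7400·1.7738 + 0.2600·8.3107] = 3.2462
Node 0 (S = 25): V_0 = 1/1.07·[0.7400·0.4310 + 0.2600·3.2462] = 1.0869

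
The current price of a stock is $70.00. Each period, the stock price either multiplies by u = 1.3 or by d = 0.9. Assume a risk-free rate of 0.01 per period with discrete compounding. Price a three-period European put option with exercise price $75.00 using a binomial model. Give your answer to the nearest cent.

$9.41

Risk-neutral probability p = (1 + 0.01 − 0.9)/(1.3 − 0.9) = 0.1100/0.4000 = 0.2750
Terminal stock prices: S_uuu = 153.8, S_uud = 106.5, S_udd = 73.71, S_ddd = 51.03
Terminal payoffs (K − S): max(-78.79, 0) = 0, max(-31.47, 0) = 0, max(1.29, 0) = 1.29, max(23.97, 0) = 23.97
Node uu (S = 118.3): V_uu = 1/1.01·[0.2750·0.0000 + 0.7250·0.0000] = 0.0000
Node ud (S = 81.9): V_ud = 1/1.01·[0.2750·0.0000 + 0.7250·1.2900] = 0.9260
Node dd (S = 56.7): V_dd = 1/1.01·[0.2750·1.2900 + 0.7250·23.9700] = 17.5574
Node u (S = 91): V_u = 1/1.01·[0.2750·0.0000 + 0.7250·0.9260] = 0.6647
Node d (S = 63): V_d = 1/1.01·[0.2750·0.9260 + 0.7250·17.5574] = 12.8552
Node 0 (S = 70): V_0 = 1/1.01·[0.2750·0.6647 + 0.7250·12.8552] = 9.4087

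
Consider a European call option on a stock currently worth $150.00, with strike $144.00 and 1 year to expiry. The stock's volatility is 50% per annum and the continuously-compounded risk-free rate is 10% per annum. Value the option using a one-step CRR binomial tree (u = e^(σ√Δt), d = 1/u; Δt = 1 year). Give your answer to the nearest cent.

$44.72

CRR parameters: u = e^(σ√Δt) = e^(0.5·√1) = 1.6487, d = 1/u = 0.6065
Per-period rate: rΔt = 0.1·1 = 0.1, so R = e^0.1 = 1.1052
Risk-neutral probability p = (e^0.1 − 0.6065)/(1.6487 − 0.6065) = 0.4986/1.0422 = 0.4785
Terminal stock prices: S_u = 247.3, S_d = 90.98
Terminal payoffs (S − K): max(103.3, 0) = 103.3, max(-53.02, 0) = 0
Node 0 (S = 150): V_0 = e^(−0.1)·[0.4785·103.3082 + 0.5215·0.0000] = 44.7245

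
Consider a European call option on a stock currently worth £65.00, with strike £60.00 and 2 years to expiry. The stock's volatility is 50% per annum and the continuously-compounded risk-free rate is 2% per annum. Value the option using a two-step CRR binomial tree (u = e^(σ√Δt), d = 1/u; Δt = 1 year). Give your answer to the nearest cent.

£19.96

CRR parameters: u = e^(σ√Δt) = e^(0.5·√1) = 1.6487, d = 1/u = 0.6065
Per-period rate: rΔt = 0.02·1 = 0.02, so R = e^0.02 = 1.0202
Risk-neutral probability p = (e^0.02 − 0.6065)/(1.6487 − 0.6065) = 0.4137/1.0422 = 0.3969
Terminal stock prices: S_uu = 176.7, S_ud = 65, S_dd = 23.91
Terminal payoffs (S − K): max(116.7, 0) = 116.7, max(5, 0) = 5, max(-36.09, 0) = 0
Node u (S = 107.2): V_u = e^(−0.02)·[0.3969·116.6883 + 0.6031·5.0000] = 48.3550
Node d (S = 39.42): V_d = e^(−0.02)·[0.3969·5.0000 + 0.6031·0.0000] = 1.9453
Node 0 (S = 65): V_0 = e^(−0.02)·[0.3969·48.3550 + 0.6031·1.9453] = 19.9631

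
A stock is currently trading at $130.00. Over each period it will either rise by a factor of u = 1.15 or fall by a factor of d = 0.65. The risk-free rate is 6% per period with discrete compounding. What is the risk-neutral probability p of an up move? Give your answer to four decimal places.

p = 0.8200

Risk-neutral probability p = (1 + 0.06 − 0.65)/(1.15 − 0.65) = 0.4100/0.5000 = 0.8200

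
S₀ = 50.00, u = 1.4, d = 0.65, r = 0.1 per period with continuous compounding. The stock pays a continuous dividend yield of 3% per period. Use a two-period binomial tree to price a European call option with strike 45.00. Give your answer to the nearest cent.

13.97

Per-period risk-free factor R = e^0.1 = 1.1052; dividend-adjusted growth = e^(0.1−0.03) = 1.0725.
Risk-neutral probability p = (1.0725 − 0.65)/(1.4 − 0.65) = 0.4225/0.7500 = 0.5633
Terminal stock prices: S_uu = 98, S_ud = 45.5, S_dd = 21.13
Terminal payoffs (S − K): max(53, 0) = 53, max(0.5, 0) = 0.5, max(-23.87, 0) = 0
Node u (S = 70): V_u = e^(−0.1)·[0.5633·53.0000 + 0.4367·0.5000] = 27.2135
Node d (S = 32.5): V_d = e^(−0.1)·[0.5633·0.5000 + 0.4367·0.0000] = 0.2549
Node 0 (S = 50): V_0 = e^(−0.1)·[0.5633·27.2135 + 0.4367·0.2549] = 13.9724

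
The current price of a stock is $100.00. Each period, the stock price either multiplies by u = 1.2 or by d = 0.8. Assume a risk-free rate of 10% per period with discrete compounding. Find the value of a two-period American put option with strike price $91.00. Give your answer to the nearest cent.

Risk-neutral probability p = (1 + 0.1 − 0.8)/(1.2 − 0.8) = 0.3000/0.4000 = 0.7500
Terminal stock prices: S_uu = 144, S_ud = 96, S_dd = 64
Terminal payoffs (K − S): max(-53, 0) = 0, max(-5, 0) = 0, max(27, 0) = 27
Node u (S = 120): continuation = 1/1.1·[0.7500·0.0000 + 0.2500·0.0000] = 0.0000; exercise value = 0.0000 ≤ continuation, so V_u = 0.0000
Node d (S = 80): continuation = 1/1.1·[0.7500·0.0000 + 0.2500·27.0000] = 6.1364; exercise value = 11.0000 > continuation, so V_d = 11.0000 (exercise)
Node 0 (S = 100): continuation = 1/1.1·[0.7500·0.0000 + 0.2500·11.0000] = 2.5000; exercise value = 0.0000 ≤ continuation, so V_0 = 2.5000

$2.50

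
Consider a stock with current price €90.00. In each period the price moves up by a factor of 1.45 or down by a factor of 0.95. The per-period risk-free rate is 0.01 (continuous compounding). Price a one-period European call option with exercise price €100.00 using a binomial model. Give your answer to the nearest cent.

€3.63

Risk-neutral probability p = (e^0.01 − 0.95)/(1.45 − 0.95) = 0.0601/0.5000 = 0.1201
Terminal stock prices: S_u = 130.5, S_d = 85.5
Terminal payoffs (S − K): max(30.5, 0) = 30.5, max(-14.5, 0) = 0
Node 0 (S = 90): V_0 = e^(−0.01)·[0.1201·30.5000 + 0.8799·0.0000] = 3.6266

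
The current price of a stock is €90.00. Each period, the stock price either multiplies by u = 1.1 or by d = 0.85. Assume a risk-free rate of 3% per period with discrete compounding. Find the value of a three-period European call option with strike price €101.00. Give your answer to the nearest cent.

Risk-neutral probability p = (1 + 0.03 − 0.85)/(1.1 − 0.85) = 0.1800/0.2500 = 0.7200
Terminal stock prices: S_uuu = 119.8, S_uud = 92.57, S_udd = 71.53, S_ddd = 55.27
Terminal payoffs (S − K): max(18.79, 0) = 18.79, max(-8.435, 0) = 0, max(-29.47, 0) = 0, max(-45.73, 0) = 0
Node uu (S = 108.9): V_uu = 1/1.03·[0.7200·18.7900 + 0.2800·0.0000] = 13.1348
Node ud (S = 84.15): V_ud = 1/1.03·[0.7200·0.0000 + 0.2800·0.0000] = 0.0000
Node dd (S = 65.02): V_dd = 1/1.03·[0.7200·0.0000 + 0.2800·0.0000] = 0.0000
Node u (S = 99): V_u = 1/1.03·[0.7200·13.1348 + 0.2800·0.0000] = 9.1816
Node d (S = 76.5): V_d = 1/1.03·[0.7200·0.0000 + 0.2800·0.0000] = 0.0000
Node 0 (S = 90): V_0 = 1/1.03·[0.7200·9.1816 + 0.2800·0.0000] = 6.4182

€6.42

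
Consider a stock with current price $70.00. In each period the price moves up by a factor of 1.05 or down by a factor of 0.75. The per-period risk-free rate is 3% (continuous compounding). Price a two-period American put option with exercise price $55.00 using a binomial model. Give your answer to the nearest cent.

$0.16

Risk-neutral probability p = (e^0.03 − 0.75)/(1.05 − 0.75) = 0.2805/0.3000 = 0.9348
Terminal stock prices: S_uu = 77.17, S_ud = 55.12, S_dd = 39.38
Terminal payoffs (K − S): max(-22.17, 0) = 0, max(-0.125, 0) = 0, max(15.62, 0) = 15.62
Node u (S = 73.5): continuation = e^(−0.03)·[0.9348·0.0000 + 0.0652·0.0000] = 0.0000; exercise value = 0.0000 ≤ continuation, so V_u = 0.0000
Node d (S = 52.5): continuation = e^(−0.03)·[0.9348·0.0000 + 0.0652·15.6250] = 0.9879; exercise value = 2.5000 > continuation, so V_d = 2.5000 (exercise)
Node 0 (S = 70): continuation = e^(−0.03)·[0.9348·0.0000 + 0.0652·2.5000] = 0.1581; exercise value = 0.0000 ≤ continuation, so V_0 = 0.1581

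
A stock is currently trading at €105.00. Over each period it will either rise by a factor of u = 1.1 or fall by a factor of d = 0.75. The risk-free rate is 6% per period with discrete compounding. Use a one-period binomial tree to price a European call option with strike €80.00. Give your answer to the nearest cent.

€29.66

Risk-neutral probability p = (1 + 0.06 − 0.75)/(1.1 − 0.75) = 0.3100/0.3500 = 0.8857
Terminal stock prices: S_u = 115.5, S_d = 78.75
Terminal payoffs (S − K): max(35.5, 0) = 35.5, max(-1.25, 0) = 0
Node 0 (S = 105): V_0 = 1/1.06·[0.8857·35.5000 + 0.1143·0.0000] = 29.6631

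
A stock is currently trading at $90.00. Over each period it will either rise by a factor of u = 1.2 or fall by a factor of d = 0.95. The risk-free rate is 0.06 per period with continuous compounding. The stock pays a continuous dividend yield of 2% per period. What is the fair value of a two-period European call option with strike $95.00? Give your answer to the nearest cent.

Per-period risk-free factor R = e^0.06 = 1.0618; dividend-adjusted growth = e^(0.06−0.02) = 1.0408.
Risk-neutral probability p = (1.0408 − 0.95)/(1.2 − 0.95) = 0.0908/0.2500 = 0.3632
Terminal stock prices: S_uu = 129.6, S_ud = 102.6, S_dd = 81.22
Terminal payoffs (S − K): max(34.6, 0) = 34.6, max(7.6, 0) = 7.6, max(-13.78, 0) = 0
Node u (S = 108): V_u = e^(−0.06)·[0.3632·34.6000 + 0.6368·7.6000] = 16.3938
Node d (S = 85.5): V_d = e^(−0.06)·[0.3632·7.6000 + 0.6368·0.0000] = 2.5999
Node 0 (S = 90): V_0 = e^(−0.06)·[0.3632·16.3938 + 0.6368·2.5999] = 7.1672

$7.17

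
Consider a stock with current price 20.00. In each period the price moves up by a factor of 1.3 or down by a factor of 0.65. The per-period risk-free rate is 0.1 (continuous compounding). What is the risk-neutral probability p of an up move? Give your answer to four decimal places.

p = 0.7003

Risk-neutral probability p = (e^0.1 − 0.65)/(1.3 − 0.65) = 0.4552/0.6500 = 0.7003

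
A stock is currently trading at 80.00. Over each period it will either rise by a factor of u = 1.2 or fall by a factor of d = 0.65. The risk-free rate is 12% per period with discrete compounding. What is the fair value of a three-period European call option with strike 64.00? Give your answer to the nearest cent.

35.44

Risk-neutral probability p = (1 + 0.12 − 0.65)/(1.2 − 0.65) = 0.4700/0.5500 = 0.8545
Terminal stock prices: S_uuu = 138.2, S_uud = 74.88, S_udd = 40.56, S_ddd = 21.97
Terminal payoffs (S − K): max(74.24, 0) = 74.24, max(10.88, 0) = 10.88, max(-23.44, 0) = 0, max(-42.03, 0) = 0
Node uu (S = 115.2): V_uu = 1/1.12·[0.8545·74.2400 + 0.1455·10.8800] = 58.0571
Node ud (S = 62.4): V_ud = 1/1.12·[0.8545·10.8800 + 0.1455·0.0000] = 8.3013
Node dd (S = 33.8): V_dd = 1/1.12·[0.8545·0.0000 + 0.1455·0.0000] = 0.0000
Node u (S = 96): V_u = 1/1.12·[0.8545·58.0571 + 0.1455·8.3013] = 45.3749
Node d (S = 52): V_d = 1/1.12·[0.8545·8.3013 + 0.1455·0.0000] = 6.3338
Node 0 (S = 80): V_0 = 1/1.12·[0.8545·45.3749 + 0.1455·6.3338] = 35.4431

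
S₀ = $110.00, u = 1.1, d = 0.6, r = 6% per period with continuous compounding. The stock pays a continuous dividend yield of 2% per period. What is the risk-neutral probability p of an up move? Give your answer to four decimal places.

p = 0.8816

Per-period risk-free factor R = e^0.06 = 1.0618; dividend-adjusted growth = e^(0.06−0.02) = 1.0408.
Risk-neutral probability p = (1.0408 − 0.6)/(1.1 − 0.6) = 0.4408/0.5000 = 0.8816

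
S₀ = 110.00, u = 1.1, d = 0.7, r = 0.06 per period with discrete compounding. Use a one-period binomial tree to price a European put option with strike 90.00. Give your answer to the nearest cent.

1.23

Risk-neutral probability p = (1 + 0.06 − 0.7)/(1.1 − 0.7) = 0.3600/0.4000 = 0.9000
Terminal stock prices: S_u = 121, S_d = 77
Terminal payoffs (K − S): max(-31, 0) = 0, max(13, 0) = 13
Node 0 (S = 110): V_0 = 1/1.06·[0.9000·0.0000 + 0.1000·13.0000] = 1.2264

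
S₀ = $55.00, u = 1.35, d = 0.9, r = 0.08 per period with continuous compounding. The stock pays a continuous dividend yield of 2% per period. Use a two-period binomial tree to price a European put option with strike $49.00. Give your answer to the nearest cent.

Per-period risk-free factor R = e^0.08 = 1.0833; dividend-adjusted growth = e^(0.08−0.02) = 1.0618.
Risk-neutral probability p = (1.0618 − 0.9)/(1.35 − 0.9) = 0.1618/0.4500 = 0.3596
Terminal stock prices: S_uu = 100.2, S_ud = 66.83, S_dd = 44.55
Terminal payoffs (K − S): max(-51.24, 0) = 0, max(-17.83, 0) = 0, max(4.45, 0) = 4.45
Node u (S = 74.25): V_u = e^(−0.08)·[0.3596·0.0000 + 0.6404·0.0000] = 0.0000
Node d (S = 49.5): V_d = e^(−0.08)·[0.3596·0.0000 + 0.6404·4.4500] = 2.6305
Node 0 (S = 55): V_0 = e^(−0.08)·[0.3596·0.0000 + 0.6404·2.6305] = 1.5550

$1.55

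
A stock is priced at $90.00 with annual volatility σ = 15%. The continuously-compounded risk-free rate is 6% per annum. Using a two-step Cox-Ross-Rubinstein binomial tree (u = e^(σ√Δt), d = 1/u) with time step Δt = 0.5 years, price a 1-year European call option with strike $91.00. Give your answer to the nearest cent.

CRR parameters: u = e^(σ√Δt) = e^(0.15·√0.5) = 1.1119, d = 1/u = 0.8994
Per-period rate: rΔt = 0.06·0.5 = 0.03, so R = e^0.03 = 1.0305
Risk-neutral probability p = (e^0.03 − 0.8994)/(1.1119 − 0.8994) = 0.1311/0.2125 = 0.6168
Terminal stock prices: S_uu = 111.3, S_ud = 90, S_dd = 72.8
Terminal payoffs (S − K): max(20.27, 0) = 20.27, max(-1, 0) = 0, max(-18.2, 0) = 0
Node u (S = 100.1): V_u = e^(−0.03)·[0.6168·20.2680 + 0.3832·0.0000] = 12.1319
Node d (S = 80.94): V_d = e^(−0.03)·[0.6168·0.0000 + 0.3832·0.0000] = 0.0000
Node 0 (S = 90): V_0 = e^(−0.03)·[0.6168·12.1319 + 0.3832·0.0000] = 7.2618

$7.26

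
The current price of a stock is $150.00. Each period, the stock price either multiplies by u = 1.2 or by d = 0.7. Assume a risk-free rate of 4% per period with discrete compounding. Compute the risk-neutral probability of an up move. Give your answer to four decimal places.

Risk-neutral probability p = (1 + 0.04 − 0.7)/(1.2 − 0.7) = 0.3400/0.5000 = 0.6800

p = 0.6800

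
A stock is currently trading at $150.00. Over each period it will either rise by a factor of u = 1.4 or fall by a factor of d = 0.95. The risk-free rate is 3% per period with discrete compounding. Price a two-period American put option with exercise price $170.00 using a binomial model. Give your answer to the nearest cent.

Risk-neutral probability p = (1 + 0.03 − 0.95)/(1.4 − 0.95) = 0.0800/0.4500 = 0.1778
Terminal stock prices: S_uu = 294, S_ud = 199.5, S_dd = 135.4
Terminal payoffs (K − S): max(-124, 0) = 0, max(-29.5, 0) = 0, max(34.62, 0) = 34.62
Node u (S = 210): continuation = 1/1.03·[0.1778·0.0000 + 0.8222·0.0000] = 0.0000; exercise value = 0.0000 ≤ continuation, so V_u = 0.0000
Node d (S = 142.5): continuation = 1/1.03·[0.1778·0.0000 + 0.8222·34.6250] = 27.6402; exercise value = 27.5000 ≤ continuation, so V_d = 27.6402
Node 0 (S = 150): continuation = 1/1.03·[0.1778·0.0000 + 0.8222·27.6402] = 22.0645; exercise value = 20.0000 ≤ continuation, so V_0 = 22.0645

$22.06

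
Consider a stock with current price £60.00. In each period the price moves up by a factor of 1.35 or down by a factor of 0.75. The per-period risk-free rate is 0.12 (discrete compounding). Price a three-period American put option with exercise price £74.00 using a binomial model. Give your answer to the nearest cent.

Risk-neutral probability p = (1 + 0.12 − 0.75)/(1.35 − 0.75) = 0.3700/0.6000 = 0.6167
Terminal stock prices: S_uuu = 147.6, S_uud = 82.01, S_udd = 45.56, S_ddd = 25.31
Terminal payoffs (K − S): max(-73.62, 0) = 0, max(-8.013, 0) = 0, max(28.44, 0) = 28.44, max(48.69, 0) = 48.69
Node uu (S = 109.4): continuation = 1/1.12·[0.6167·0.0000 + 0.3833·0.0000] = 0.0000; exercise value = 0.0000 ≤ continuation, so V_uu = 0.0000
Node ud (S = 60.75): continuation = 1/1.12·[0.6167·0.0000 + 0.3833·28.4375] = 9.7331; exercise value = 13.2500 > continuation, so V_ud = 13.2500 (exercise)
Node dd (S = 33.75): continuation = 1/1.12·[0.6167·28.4375 + 0.3833·48.6875] = 32.3214; exercise value = 40.2500 > continuation, so V_dd = 40.2500 (exercise)
Node u (S = 81): continuation = 1/1.12·[0.6167·0.0000 + 0.3833·13.2500] = 4.5350; exercise value = 0.0000 ≤ continuation, so V_u = 4.5350
Node d (S = 45): continuation = 1/1.12·[0.6167·13.2500 + 0.3833·40.2500] = 21.0714; exercise value = 29.0000 > continuation, so V_d = 29.0000 (exercise)
Node 0 (S = 60): continuation = 1/1.12·[0.6167·4.5350 + 0.3833·29.0000] = 12.4225; exercise value = 14.0000 > continuation, so V_0 = 14.0000 (exercise)

£14.00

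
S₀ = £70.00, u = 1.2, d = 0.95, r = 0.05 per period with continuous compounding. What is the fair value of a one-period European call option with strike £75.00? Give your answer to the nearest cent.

£3.47

Risk-neutral probability p = (e^0.05 − 0.95)/(1.2 − 0.95) = 0.1013/0.2500 = 0.4051
Terminal stock prices: S_u = 84, S_d = 66.5
Terminal payoffs (S − K): max(9, 0) = 9, max(-8.5, 0) = 0
Node 0 (S = 70): V_0 = e^(−0.05)·[0.4051·9.0000 + 0.5949·0.0000] = 3.4680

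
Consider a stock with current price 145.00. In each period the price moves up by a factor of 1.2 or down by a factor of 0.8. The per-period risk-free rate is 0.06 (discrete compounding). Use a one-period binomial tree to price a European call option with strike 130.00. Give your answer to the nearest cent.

26.98

Risk-neutral probability p = (1 + 0.06 − 0.8)/(1.2 − 0.8) = 0.2600/0.4000 = 0.6500
Terminal stock prices: S_u = 174, S_d = 116
Terminal payoffs (S − K): max(44, 0) = 44, max(-14, 0) = 0
Node 0 (S = 145): V_0 = 1/1.06·[0.6500·44.0000 + 0.3500·0.0000] = 26.9811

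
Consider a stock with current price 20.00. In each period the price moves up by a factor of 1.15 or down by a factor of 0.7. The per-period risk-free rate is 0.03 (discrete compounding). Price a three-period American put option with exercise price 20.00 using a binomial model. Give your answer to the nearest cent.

2.47

Risk-neutral probability p = (1 + 0.03 − 0.7)/(1.15 − 0.7) = 0.3300/0.4500 = 0.7333
Terminal stock prices: S_uuu = 30.42, S_uud = 18.51, S_udd = 11.27, S_ddd = 6.86
Terminal payoffs (K − S): max(-10.42, 0) = 0, max(1.485, 0) = 1.485, max(8.73, 0) = 8.73, max(13.14, 0) = 13.14
Node uu (S = 26.45): continuation = 1/1.03·[0.7333·0.0000 + 0.2667·1.4850] = 0.3845; exercise value = 0.0000 ≤ continuation, so V_uu = 0.3845
Node ud (S = 16.1): continuation = 1/1.03·[0.7333·1.4850 + 0.2667·8.7300] = 3.3175; exercise value = 3.9000 > continuation, so V_ud = 3.9000 (exercise)
Node dd (S = 9.8): continuation = 1/1.03·[0.7333·8.7300 + 0.2667·13.1400] = 9.6175; exercise value = 10.2000 > continuation, so V_dd = 10.2000 (exercise)
Node u (S = 23): continuation = 1/1.03·[0.7333·0.3845 + 0.2667·3.9000] = 1.2834; exercise value = 0.0000 ≤ continuation, so V_u = 1.2834
Node d (S = 14): continuation = 1/1.03·[0.7333·3.9000 + 0.2667·10.2000] = 5.4175; exercise value = 6.0000 > continuation, so V_d = 6.0000 (exercise)
Node 0 (S = 20): continuation = 1/1.03·[0.7333·1.2834 + 0.2667·6.0000] = 2.4672; exercise value = 0.0000 ≤ continuation, so V_0 = 2.4672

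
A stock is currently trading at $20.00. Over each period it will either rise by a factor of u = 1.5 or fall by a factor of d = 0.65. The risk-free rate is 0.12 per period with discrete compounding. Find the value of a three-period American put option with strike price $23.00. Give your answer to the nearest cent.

Risk-neutral probability p = (1 + 0.12 − 0.65)/(1.5 − 0.65) = 0.4700/0.8500 = 0.5529
Terminal stock prices: S_uuu = 67.5, S_uud = 29.25, S_udd = 12.68, S_ddd = 5.492
Terminal payoffs (K − S): max(-44.5, 0) = 0, max(-6.25, 0) = 0, max(10.32, 0) = 10.32, max(17.51, 0) = 17.51
Node uu (S = 45): continuation = 1/1.12·[0.5529·0.0000 + 0.4471·0.0000] = 0.0000; exercise value = 0.0000 ≤ continuation, so V_uu = 0.0000
Node ud (S = 19.5): continuation = 1/1.12·[0.5529·0.0000 + 0.4471·10.3250] = 4.1213; exercise value = 3.5000 ≤ continuation, so V_ud = 4.1213
Node dd (S = 8.45): continuation = 1/1.12·[0.5529·10.3250 + 0.4471·17.5075] = 12.0857; exercise value = 14.5500 > continuation, so V_dd = 14.5500 (exercise)
Node u (S = 30): continuation = 1/1.12·[0.5529·0.0000 + 0.4471·4.1213] = 1.6451; exercise value = 0.0000 ≤ continuation, so V_u = 1.6451
Node d (S = 13): continuation = 1/1.12·[0.5529·4.1213 + 0.4471·14.5500] = 7.8425; exercise value = 10.0000 > continuation, so V_d = 10.0000 (exercise)
Node 0 (S = 20): continuation = 1/1.12·[0.5529·1.6451 + 0.4471·10.0000] = 4.8038; exercise value = 3.0000 ≤ continuation, so V_0 = 4.8038

$4.80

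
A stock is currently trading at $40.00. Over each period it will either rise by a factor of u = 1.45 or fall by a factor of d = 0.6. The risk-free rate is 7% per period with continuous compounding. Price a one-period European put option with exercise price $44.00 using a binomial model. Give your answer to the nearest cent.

Risk-neutral probability p = (e^0.07 − 0.6)/(1.45 − 0.6) = 0.4725/0.8500 = 0.5559
Terminal stock prices: S_u = 58, S_d = 24
Terminal payoffs (K − S): max(-14, 0) = 0, max(20, 0) = 20
Node 0 (S = 40): V_0 = e^(−0.07)·[0.5559·0.0000 + 0.4441·20.0000] = 8.2817

$8.28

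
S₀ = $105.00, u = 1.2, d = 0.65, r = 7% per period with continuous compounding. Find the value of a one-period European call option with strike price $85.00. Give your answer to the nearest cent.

$29.37

Risk-neutral probability p = (e^0.07 − 0.65)/(1.2 − 0.65) = 0.4225/0.5500 = 0.7682
Terminal stock prices: S_u = 126, S_d = 68.25
Terminal payoffs (S − K): max(41, 0) = 41, max(-16.75, 0) = 0
Node 0 (S = 105): V_0 = e^(−0.07)·[0.7682·41.0000 + 0.2318·0.0000] = 29.3667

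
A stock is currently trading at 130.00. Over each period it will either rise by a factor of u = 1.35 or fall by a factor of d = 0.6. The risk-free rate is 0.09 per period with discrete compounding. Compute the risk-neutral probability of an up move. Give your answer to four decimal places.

Risk-neutral probability p = (1 + 0.09 − 0.6)/(1.35 − 0.6) = 0.4900/0.7500 = 0.6533

p = 0.6533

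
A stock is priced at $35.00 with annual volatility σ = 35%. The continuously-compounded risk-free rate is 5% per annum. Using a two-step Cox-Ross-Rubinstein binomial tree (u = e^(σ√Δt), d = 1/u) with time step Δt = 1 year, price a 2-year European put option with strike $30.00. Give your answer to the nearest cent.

$3.03

CRR parameters: u = e^(σ√Δt) = e^(0.35·√1) = 1.4191, d = 1/u = 0.7047
Per-period rate: rΔt = 0.05·1 = 0.05, so R = e^0.05 = 1.0513
Risk-neutral probability p = (e^0.05 − 0.7047)/(1.4191 − 0.7047) = 0.3466/0.7144 = 0.4852
Terminal stock prices: S_uu = 70.48, S_ud = 35, S_dd = 17.38
Terminal payoffs (K − S): max(-40.48, 0) = 0, max(-5, 0) = 0, max(12.62, 0) = 12.62
Node u (S = 49.67): V_u = e^(−0.05)·[0.4852·0.0000 + 0.5148·0.0000] = 0.0000
Node d (S = 24.66): V_d = e^(−0.05)·[0.4852·0.0000 + 0.5148·12.6195] = 6.1803
Node 0 (S = 35): V_0 = e^(−0.05)·[0.4852·0.0000 + 0.5148·6.1803] = 3.0267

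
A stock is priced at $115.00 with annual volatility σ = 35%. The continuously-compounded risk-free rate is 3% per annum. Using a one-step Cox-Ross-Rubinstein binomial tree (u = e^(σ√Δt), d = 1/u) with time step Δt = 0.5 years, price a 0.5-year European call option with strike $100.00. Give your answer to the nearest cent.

CRR parameters: u = e^(σ√Δt) = e^(0.35·√0.5) = 1.2808, d = 1/u = 0.7808
Per-period rate: rΔt = 0.03·0.5 = 0.015, so R = e^0.015 = 1.0151
Risk-neutral probability p = (e^0.015 − 0.7808)/(1.2808 − 0.7808) = 0.2344/0.5000 = 0.4687
Terminal stock prices: S_u = 147.3, S_d = 89.79
Terminal payoffs (S − K): max(47.29, 0) = 47.29, max(-10.21, 0) = 0
Node 0 (S = 115): V_0 = e^(−0.015)·[0.4687·47.2924 + 0.5313·0.0000] = 21.8343

$21.83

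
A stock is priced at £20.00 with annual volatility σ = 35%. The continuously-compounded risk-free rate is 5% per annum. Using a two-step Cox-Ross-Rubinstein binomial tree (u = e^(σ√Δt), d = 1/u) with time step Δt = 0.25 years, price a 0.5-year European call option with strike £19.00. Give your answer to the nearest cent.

CRR parameters: u = e^(σ√Δt) = e^(0.35·√0.25) = 1.1912, d = 1/u = 0.8395
Per-period rate: rΔt = 0.05·0.25 = 0.0125, so R = e^0.0125 = 1.0126
Risk-neutral probability p = (e^0.0125 − 0.8395)/(1.1912 − 0.8395) = 0.1731/0.3518 = 0.4921
Terminal stock prices: S_uu = 28.38, S_ud = 20, S_dd = 14.09
Terminal payoffs (S − K): max(9.381, 0) = 9.381, max(1, 0) = 1, max(-4.906, 0) = 0
Node u (S = 23.82): V_u = e^(−0.0125)·[0.4921·9.3814 + 0.5079·1.0000] = 5.0609
Node d (S = 16.79): V_d = e^(−0.0125)·[0.4921·1.0000 + 0.5079·0.0000] = 0.4860
Node 0 (S = 20): V_0 = e^(−0.0125)·[0.4921·5.0609 + 0.5079·0.4860] = 2.7034

£2.70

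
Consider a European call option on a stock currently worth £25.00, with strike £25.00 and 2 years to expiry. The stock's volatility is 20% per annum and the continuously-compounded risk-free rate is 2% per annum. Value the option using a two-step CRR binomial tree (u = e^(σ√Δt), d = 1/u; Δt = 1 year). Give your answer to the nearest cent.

£2.96

CRR parameters: u = e^(σ√Δt) = e^(0.2·√1) = 1.2214, d = 1/u = 0.8187
Per-period rate: rΔt = 0.02·1 = 0.02, so R = e^0.02 = 1.0202
Risk-neutral probability p = (e^0.02 − 0.8187)/(1.2214 − 0.8187) = 0.2015/0.4027 = 0.5003
Terminal stock prices: S_uu = 37.3, S_ud = 25, S_dd = 16.76
Terminal payoffs (S − K): max(12.3, 0) = 12.3, max(0, 0) = 0, max(-8.242, 0) = 0
Node u (S = 30.54): V_u = e^(−0.02)·[0.5003·12.2956 + 0.4997·0.0000] = 6.0301
Node d (S = 20.47): V_d = e^(−0.02)·[0.5003·0.0000 + 0.4997·0.0000] = 0.0000
Node 0 (S = 25): V_0 = e^(−0.02)·[0.5003·6.0301 + 0.4997·0.0000] = 2.9573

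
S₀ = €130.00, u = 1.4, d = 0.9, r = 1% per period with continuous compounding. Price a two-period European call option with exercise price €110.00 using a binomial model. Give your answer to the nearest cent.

Risk-neutral probability p = (e^0.01 − 0.9)/(1.4 − 0.9) = 0.1101/0.5000 = 0.2201
Terminal stock prices: S_uu = 254.8, S_ud = 163.8, S_dd = 105.3
Terminal payoffs (S − K): max(144.8, 0) = 144.8, max(53.8, 0) = 53.8, max(-4.7, 0) = 0
Node u (S = 182): V_u = e^(−0.01)·[0.2201·144.8000 + 0.7799·53.8000] = 73.0945
Node d (S = 117): V_d = e^(−0.01)·[0.2201·53.8000 + 0.7799·0.0000] = 11.7236
Node 0 (S = 130): V_0 = e^(−0.01)·[0.2201·73.0945 + 0.7799·11.7236] = 24.9803

€24.98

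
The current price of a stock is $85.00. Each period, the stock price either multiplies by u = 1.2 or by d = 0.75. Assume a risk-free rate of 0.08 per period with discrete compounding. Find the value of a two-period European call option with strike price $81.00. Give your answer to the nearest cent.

$19.09

Risk-neutral probability p = (1 + 0.08 − 0.75)/(1.2 − 0.75) = 0.3300/0.4500 = 0.7333
Terminal stock prices: S_uu = 122.4, S_ud = 76.5, S_dd = 47.81
Terminal payoffs (S − K): max(41.4, 0) = 41.4, max(-4.5, 0) = 0, max(-33.19, 0) = 0
Node u (S = 102): V_u = 1/1.08·[0.7333·41.4000 + 0.2667·0.0000] = 28.1111
Node d (S = 63.75): V_d = 1/1.08·[0.7333·0.0000 + 0.2667·0.0000] = 0.0000
Node 0 (S = 85): V_0 = 1/1.08·[0.7333·28.1111 + 0.2667·0.0000] = 19.0878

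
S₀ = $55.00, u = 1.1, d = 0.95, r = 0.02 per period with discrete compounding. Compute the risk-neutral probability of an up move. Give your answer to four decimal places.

Risk-neutral probability p = (1 + 0.02 − 0.95)/(1.1 − 0.95) = 0.0700/0.1500 = 0.4667

p = 0.4667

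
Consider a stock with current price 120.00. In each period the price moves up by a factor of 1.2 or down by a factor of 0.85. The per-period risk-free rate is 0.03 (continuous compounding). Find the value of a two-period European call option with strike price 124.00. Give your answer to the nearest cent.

Risk-neutral probability p = (e^0.03 − 0.85)/(1.2 − 0.85) = 0.1805/0.3500 = 0.5156
Terminal stock prices: S_uu = 172.8, S_ud = 122.4, S_dd = 86.7
Terminal payoffs (S − K): max(48.8, 0) = 48.8, max(-1.6, 0) = 0, max(-37.3, 0) = 0
Node u (S = 144): V_u = e^(−0.03)·[0.5156·48.8000 + 0.4844·0.0000] = 24.4169
Node d (S = 102): V_d = e^(−0.03)·[0.5156·0.0000 + 0.4844·0.0000] = 0.0000
Node 0 (S = 120): V_0 = e^(−0.03)·[0.5156·24.4169 + 0.4844·0.0000] = 12.2169

12.22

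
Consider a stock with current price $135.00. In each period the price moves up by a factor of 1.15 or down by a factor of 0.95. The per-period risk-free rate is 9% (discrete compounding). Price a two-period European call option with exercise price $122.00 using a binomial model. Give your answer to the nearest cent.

Risk-neutral probability p = (1 + 0.09 − 0.95)/(1.15 − 0.95) = 0.1400/0.2000 = 0.7000
Terminal stock prices: S_uu = 178.5, S_ud = 147.5, S_dd = 121.8
Terminal payoffs (S − K): max(56.54, 0) = 56.54, max(25.49, 0) = 25.49, max(-0.1625, 0) = 0
Node u (S = 155.2): V_u = 1/1.09·[0.7000·56.5375 + 0.3000·25.4875] = 43.3234
Node d (S = 128.2): V_d = 1/1.09·[0.7000·25.4875 + 0.3000·0.0000] = 16.3681
Node 0 (S = 135): V_0 = 1/1.09·[0.7000·43.3234 + 0.3000·16.3681] = 32.3274

$32.33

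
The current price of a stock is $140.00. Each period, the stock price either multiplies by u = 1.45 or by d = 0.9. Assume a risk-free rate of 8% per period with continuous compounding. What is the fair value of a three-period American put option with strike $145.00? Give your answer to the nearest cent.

Risk-neutral probability p = (e^0.08 − 0.9)/(1.45 − 0.9) = 0.1833/0.5500 = 0.3332
Terminal stock prices: S_uuu = 426.8, S_uud = 264.9, S_udd = 164.4, S_ddd = 102.1
Terminal payoffs (K − S): max(-281.8, 0) = 0, max(-119.9, 0) = 0, max(-19.43, 0) = 0, max(42.94, 0) = 42.94
Node uu (S = 294.4): continuation = e^(−0.08)·[0.3332·0.0000 + 0.6668·0.0000] = 0.0000; exercise value = 0.0000 ≤ continuation, so V_uu = 0.0000
Node ud (S = 182.7): continuation = e^(−0.08)·[0.3332·0.0000 + 0.6668·0.0000] = 0.0000; exercise value = 0.0000 ≤ continuation, so V_ud = 0.0000
Node dd (S = 113.4): continuation = e^(−0.08)·[0.3332·0.0000 + 0.6668·42.9400] = 26.4291; exercise value = 31.6000 > continuation, so V_dd = 31.6000 (exercise)
Node u (S = 203): continuation = e^(−0.08)·[0.3332·0.0000 + 0.6668·0.0000] = 0.0000; exercise value = 0.0000 ≤ continuation, so V_u = 0.0000
Node d (S = 126): continuation = e^(−0.08)·[0.3332·0.0000 + 0.6668·31.6000] = 19.4494; exercise value = 19.0000 ≤ continuation, so V_d = 19.4494
Node 0 (S = 140): continuation = e^(−0.08)·[0.3332·0.0000 + 0.6668·19.4494] = 11.9709; exercise value = 5.0000 ≤ continuation, so V_0 = 11.9709

$11.97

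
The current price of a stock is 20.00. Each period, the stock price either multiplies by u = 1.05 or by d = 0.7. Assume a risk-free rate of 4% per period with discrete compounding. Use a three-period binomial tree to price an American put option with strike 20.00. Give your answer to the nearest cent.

0.41

Risk-neutral probability p = (1 + 0.04 − 0.7)/(1.05 − 0.7) = 0.3400/0.3500 = 0.9714
Terminal stock prices: S_uuu = 23.15, S_uud = 15.43, S_udd = 10.29, S_ddd = 6.86
Terminal payoffs (K − S): max(-3.153, 0) = 0, max(4.565, 0) = 4.565, max(9.71, 0) = 9.71, max(13.14, 0) = 13.14
Node uu (S = 22.05): continuation = 1/1.04·[0.9714·0.0000 + 0.0286·4.5650] = 0.1254; exercise value = 0.0000 ≤ continuation, so V_uu = 0.1254
Node ud (S = 14.7): continuation = 1/1.04·[0.9714·4.5650 + 0.0286·9.7100] = 4.5308; exercise value = 5.3000 > continuation, so V_ud = 5.3000 (exercise)
Node dd (S = 9.8): continuation = 1/1.04·[0.9714·9.7100 + 0.0286·13.1400] = 9.4308; exercise value = 10.2000 > continuation, so V_dd = 10.2000 (exercise)
Node u (S = 21): continuation = 1/1.04·[0.9714·0.1254 + 0.0286·5.3000] = 0.2627; exercise value = 0.0000 ≤ continuation, so V_u = 0.2627
Node d (S = 14): continuation = 1/1.04·[0.9714·5.3000 + 0.0286·10.2000] = 5.2308; exercise value = 6.0000 > continuation, so V_d = 6.0000 (exercise)
Node 0 (S = 20): continuation = 1/1.04·[0.9714·0.2627 + 0.0286·6.0000] = 0.4103; exercise value = 0.0000 ≤ continuation, so V_0 = 0.4103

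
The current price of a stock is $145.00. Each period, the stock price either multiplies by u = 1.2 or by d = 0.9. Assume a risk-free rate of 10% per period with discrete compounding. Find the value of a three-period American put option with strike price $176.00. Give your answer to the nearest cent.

Risk-neutral probability p = (1 + 0.1 − 0.9)/(1.2 − 0.9) = 0.2000/0.3000 = 0.6667
Terminal stock prices: S_uuu = 250.6, S_uud = 187.9, S_udd = 140.9, S_ddd = 105.7
Terminal payoffs (K − S): max(-74.56, 0) = 0, max(-11.92, 0) = 0, max(35.06, 0) = 35.06, max(70.29, 0) = 70.29
Node uu (S = 208.8): continuation = 1/1.1·[0.6667·0.0000 + 0.3333·0.0000] = 0.0000; exercise value = 0.0000 ≤ continuation, so V_uu = 0.0000
Node ud (S = 156.6): continuation = 1/1.1·[0.6667·0.0000 + 0.3333·35.0600] = 10.6242; exercise value = 19.4000 > continuation, so V_ud = 19.4000 (exercise)
Node dd (S = 117.5): continuation = 1/1.1·[0.6667·35.0600 + 0.3333·70.2950] = 42.5500; exercise value = 58.5500 > continuation, so V_dd = 58.5500 (exercise)
Node u (S = 174): continuation = 1/1.1·[0.6667·0.0000 + 0.3333·19.4000] = 5.8788; exercise value = 2.0000 ≤ continuation, so V_u = 5.8788
Node d (S = 130.5): continuation = 1/1.1·[0.6667·19.4000 + 0.3333·58.5500] = 29.5000; exercise value = 45.5000 > continuation, so V_d = 45.5000 (exercise)
Node 0 (S = 145): continuation = 1/1.1·[0.6667·5.8788 + 0.3333·45.5000] = 17.3508; exercise value = 31.0000 > continuation, so V_0 = 31.0000 (exercise)

$31.00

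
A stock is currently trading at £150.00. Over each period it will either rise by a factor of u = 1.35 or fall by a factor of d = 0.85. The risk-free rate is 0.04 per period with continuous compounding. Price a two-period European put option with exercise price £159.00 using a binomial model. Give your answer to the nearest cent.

Risk-neutral probability p = (e^0.04 − 0.85)/(1.35 − 0.85) = 0.1908/0.5000 = 0.3816
Terminal stock prices: S_uu = 273.4, S_ud = 172.1, S_dd = 108.4
Terminal payoffs (K − S): max(-114.4, 0) = 0, max(-13.12, 0) = 0, max(50.63, 0) = 50.63
Node u (S = 202.5): V_u = e^(−0.04)·[0.3816·0.0000 + 0.6184·0.0000] = 0.0000
Node d (S = 127.5): V_d = e^(−0.04)·[0.3816·0.0000 + 0.6184·50.6250] = 30.0779
Node 0 (S = 150): V_0 = e^(−0.04)·[0.3816·0.0000 + 0.6184·30.0779] = 17.8702

£17.87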